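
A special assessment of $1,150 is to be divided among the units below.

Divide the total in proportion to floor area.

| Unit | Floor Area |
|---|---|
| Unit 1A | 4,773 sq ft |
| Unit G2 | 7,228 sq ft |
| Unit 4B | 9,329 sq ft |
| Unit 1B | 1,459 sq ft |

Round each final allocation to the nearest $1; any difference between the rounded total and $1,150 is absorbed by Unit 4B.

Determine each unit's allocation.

Unit 1A: $241 · Unit G2: $365 · Unit 4B: $470 · Unit 1B: $74

Total floor area = 22,789.
Unrounded shares: Unit 1A 4,773/22,789 × $1,150 = 240.86; Unit G2 7,228/22,789 × $1,150 = 364.75; Unit 4B 9,329/22,789 × $1,150 = 470.77; Unit 1B 1,459/22,789 × $1,150 = 73.63.
At nearest $1: Unit 1A $241; Unit G2 $365; Unit 4B $471; Unit 1B $74. Sum = $1,151.
Difference $1,150 − $1,151 = −$1 applied to Unit 4B: Unit 4B becomes $470.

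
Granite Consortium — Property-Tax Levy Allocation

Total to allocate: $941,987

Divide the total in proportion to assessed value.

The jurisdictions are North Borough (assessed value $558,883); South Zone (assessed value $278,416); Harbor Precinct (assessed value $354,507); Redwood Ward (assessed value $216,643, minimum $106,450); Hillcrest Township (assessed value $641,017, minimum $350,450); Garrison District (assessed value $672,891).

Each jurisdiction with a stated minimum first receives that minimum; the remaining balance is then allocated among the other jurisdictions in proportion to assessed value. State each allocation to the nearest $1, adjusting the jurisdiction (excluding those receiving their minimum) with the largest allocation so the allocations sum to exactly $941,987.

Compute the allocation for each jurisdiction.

Fund the minimums — Redwood Ward $106,450; Hillcrest Township $350,450. Remaining pool $485,087.
Remaining pool split over remaining assessed value 1,864,697: North Borough 145,389.24 → $145,389; South Zone 72,427.84 → $72,428; Harbor Precinct 92,222.35 → $92,222; Garrison District 175,047.57 → $175,048.

North Borough: $145,389; South Zone: $72,428; Harbor Precinct: $92,222; Redwood Ward: $106,450; Hillcrest Township: $350,450; Garrison District: $175,048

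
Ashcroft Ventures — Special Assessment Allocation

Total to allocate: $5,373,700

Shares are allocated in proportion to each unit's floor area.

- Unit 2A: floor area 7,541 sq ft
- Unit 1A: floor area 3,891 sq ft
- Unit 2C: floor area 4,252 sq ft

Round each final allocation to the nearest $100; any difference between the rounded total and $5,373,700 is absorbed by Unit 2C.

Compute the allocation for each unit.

Unit 2A: $2,583,700; Unit 1A: $1,333,100; Unit 2C: $1,456,900

Combined floor area = 15,684.
Pro-rata amounts: Unit 2A 7,541/15,684 × $5,373,700 = 2,583,720.46; Unit 1A 3,891/15,684 × $5,373,700 = 1,333,146.31; Unit 2C 4,252/15,684 × $5,373,700 = 1,456,833.23.
At nearest $100: Unit 2A $2,583,700; Unit 1A $1,333,100; Unit 2C $1,456,800. Sum = $5,373,600.
Difference $5,373,700 − $5,373,600 = +$100 applied to Unit 2C: Unit 2C becomes $1,456,900.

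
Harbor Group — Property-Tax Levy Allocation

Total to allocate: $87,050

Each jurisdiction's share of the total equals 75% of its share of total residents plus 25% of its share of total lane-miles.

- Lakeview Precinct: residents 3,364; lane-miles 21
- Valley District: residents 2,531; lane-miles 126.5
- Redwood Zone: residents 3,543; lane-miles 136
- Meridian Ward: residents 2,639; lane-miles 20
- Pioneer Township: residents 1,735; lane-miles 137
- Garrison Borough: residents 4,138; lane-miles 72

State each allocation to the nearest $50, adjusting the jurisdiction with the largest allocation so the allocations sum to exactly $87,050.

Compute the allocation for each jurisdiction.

Residents total 17,950; lane-miles total 512.5.
Combined weights (75% residents + 25% lane-miles): Lakeview Precinct 0.1508; Valley District 0.1675; Redwood Zone 0.2144; Meridian Ward 0.1200; Pioneer Township 0.1393; Garrison Borough 0.2080.
Pro-rata amounts: Lakeview Precinct 13,127.23; Valley District 14,577.34; Redwood Zone 18,661.58; Meridian Ward 10,447.80; Pioneer Township 12,128.01; Garrison Borough 18,108.04.
Rounded to nearest $50: Lakeview Precinct $13,150; Valley District $14,600; Redwood Zone $18,650; Meridian Ward $10,450; Pioneer Township $12,150; Garrison Borough $18,100. Sum = $87,100.
Difference $87,050 − $87,100 = −$50 applied to largest allocation (Redwood Zone): Redwood Zone becomes $18,600.

Lakeview Precinct: $13,150 · Valley District: $14,600 · Redwood Zone: $18,600 · Meridian Ward: $10,450 · Pioneer Township: $12,150 · Garrison Borough: $18,100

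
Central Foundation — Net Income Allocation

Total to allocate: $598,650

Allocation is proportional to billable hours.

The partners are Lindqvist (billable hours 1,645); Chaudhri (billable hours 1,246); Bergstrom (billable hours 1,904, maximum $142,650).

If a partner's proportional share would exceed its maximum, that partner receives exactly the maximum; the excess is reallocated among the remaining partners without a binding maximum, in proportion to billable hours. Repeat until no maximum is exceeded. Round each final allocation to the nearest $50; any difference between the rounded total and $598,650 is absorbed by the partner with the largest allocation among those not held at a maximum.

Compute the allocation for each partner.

Lindqvist: $259,450; Chaudhri: $196,550; Bergstrom: $142,650

Sum of billable hours: 4,795.
Pro-rata shares before constraints: Lindqvist 205,376.28; Chaudhri 155,561.61; Bergstrom 237,712.12.
Held at cap: Bergstrom ($142,650); balance $456,000 reallocated over remaining billable hours 2,891.
Redistributed shares: Lindqvist 259,467.31 → $259,450; Chaudhri 196,532.69 → $196,550.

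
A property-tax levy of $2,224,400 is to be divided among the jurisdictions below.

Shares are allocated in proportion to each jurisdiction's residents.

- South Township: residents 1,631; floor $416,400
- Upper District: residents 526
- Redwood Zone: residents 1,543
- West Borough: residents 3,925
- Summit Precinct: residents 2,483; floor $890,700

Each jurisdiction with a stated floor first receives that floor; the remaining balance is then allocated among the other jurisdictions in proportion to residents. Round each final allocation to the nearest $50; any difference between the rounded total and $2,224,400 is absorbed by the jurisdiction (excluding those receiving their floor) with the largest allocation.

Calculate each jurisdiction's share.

South Township: $416,400 · Upper District: $80,500 · Redwood Zone: $236,150 · West Borough: $600,650 · Summit Precinct: $890,700

Fund the minimums — South Township $416,400; Summit Precinct $890,700. Remaining pool $917,300.
Remaining pool split over remaining residents 5,994: Upper District 80,497.13 → $80,500; Redwood Zone 236,135.12 → $236,150; West Borough 600,667.75 → $600,650.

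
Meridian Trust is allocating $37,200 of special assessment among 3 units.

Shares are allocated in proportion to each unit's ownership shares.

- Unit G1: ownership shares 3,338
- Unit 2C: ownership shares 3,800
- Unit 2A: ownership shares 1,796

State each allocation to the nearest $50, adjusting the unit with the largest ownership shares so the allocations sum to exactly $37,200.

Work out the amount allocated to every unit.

Combined ownership shares = 3,338 + 3,800 + 1,796 = 8,934.
Proportional shares: Unit G1 13,898.99; Unit 2C 15,822.70; Unit 2A 7,478.31.
At nearest $50: Unit G1 $13,900; Unit 2C $15,800; Unit 2A $7,500. Sum = $37,200.
Sum already equals the total — no adjustment.

Unit G1: $13,900; Unit 2C: $15,800; Unit 2A: $7,500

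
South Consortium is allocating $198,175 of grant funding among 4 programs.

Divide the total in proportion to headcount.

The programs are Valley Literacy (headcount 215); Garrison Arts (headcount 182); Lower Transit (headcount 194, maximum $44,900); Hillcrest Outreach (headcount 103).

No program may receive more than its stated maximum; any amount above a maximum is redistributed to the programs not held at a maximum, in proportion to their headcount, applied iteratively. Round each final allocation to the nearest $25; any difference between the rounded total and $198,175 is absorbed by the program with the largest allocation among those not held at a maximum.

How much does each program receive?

Combined headcount = 694.
Unconstrained shares: Valley Literacy 61,394.27; Garrison Arts 51,970.97; Lower Transit 55,397.62; Hillcrest Outreach 29,412.14.
Cap binds for Lower Transit ($44,900); residual $153,275 reallocated over remaining headcount 500.
Shares after redistribution: Valley Literacy 65,908.25 → $65,900; Garrison Arts 55,792.10 → $55,800; Hillcrest Outreach 31,574.65 → $31,575.

Valley Literacy: $65,900 · Garrison Arts: $55,800 · Lower Transit: $44,900 · Hillcrest Outreach: $31,575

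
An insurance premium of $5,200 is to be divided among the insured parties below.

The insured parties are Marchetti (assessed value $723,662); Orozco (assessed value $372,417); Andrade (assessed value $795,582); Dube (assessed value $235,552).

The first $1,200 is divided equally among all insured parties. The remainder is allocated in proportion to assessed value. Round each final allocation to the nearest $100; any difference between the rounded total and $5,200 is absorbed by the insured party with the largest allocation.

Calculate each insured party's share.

Marchetti: $1,700 · Orozco: $1,000 · Andrade: $1,800 · Dube: $700

$1,200 shared equally gives $300 per insured party.
Remainder $4,000 by assessed value (total 2,127,213): Marchetti 1,360.77 → $1,400; Orozco 700.29 → $700; Andrade 1,496.01 → $1,500; Dube 442.93 → $400.
Totals: Marchetti $300 + $1,400 = $1,700; Orozco $300 + $700 = $1,000; Andrade $300 + $1,500 = $1,800; Dube $300 + $400 = $700.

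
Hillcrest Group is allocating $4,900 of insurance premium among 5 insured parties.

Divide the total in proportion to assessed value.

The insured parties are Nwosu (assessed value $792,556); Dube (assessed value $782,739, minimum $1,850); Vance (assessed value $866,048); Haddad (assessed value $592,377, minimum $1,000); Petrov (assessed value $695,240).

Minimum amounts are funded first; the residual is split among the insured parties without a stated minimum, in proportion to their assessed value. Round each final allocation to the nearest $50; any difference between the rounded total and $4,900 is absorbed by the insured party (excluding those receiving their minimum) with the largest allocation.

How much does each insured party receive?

Nwosu: $700 · Dube: $1,850 · Vance: $750 · Haddad: $1,000 · Petrov: $600

Fund the minimums — Dube $1,850; Haddad $1,000. Residual $2,050.
Residual split over remaining assessed value 2,353,844: Nwosu 690.25 → $700; Vance 754.25 → $750; Petrov 605.50 → $600.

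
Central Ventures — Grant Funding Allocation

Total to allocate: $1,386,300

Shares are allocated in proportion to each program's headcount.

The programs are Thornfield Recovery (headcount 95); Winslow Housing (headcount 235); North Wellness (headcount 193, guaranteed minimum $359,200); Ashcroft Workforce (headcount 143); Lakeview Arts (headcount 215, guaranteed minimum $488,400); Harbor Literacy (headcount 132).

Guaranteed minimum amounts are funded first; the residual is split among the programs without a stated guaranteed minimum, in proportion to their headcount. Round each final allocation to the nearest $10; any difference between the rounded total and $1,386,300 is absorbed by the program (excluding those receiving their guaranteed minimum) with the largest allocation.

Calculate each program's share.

Guaranteed amounts: North Wellness $359,200; Lakeview Arts $488,400. Remaining pool $538,700.
Remaining pool split over remaining headcount 605: Thornfield Recovery 84,589.26 → $84,590; Winslow Housing 209,247.11 → $209,250; Ashcroft Workforce 127,329.09 → $127,330; Harbor Literacy 117,534.55 → $117,530.

Thornfield Recovery: $84,590 · Winslow Housing: $209,250 · North Wellness: $359,200 · Ashcroft Workforce: $127,330 · Lakeview Arts: $488,400 · Harbor Literacy: $117,530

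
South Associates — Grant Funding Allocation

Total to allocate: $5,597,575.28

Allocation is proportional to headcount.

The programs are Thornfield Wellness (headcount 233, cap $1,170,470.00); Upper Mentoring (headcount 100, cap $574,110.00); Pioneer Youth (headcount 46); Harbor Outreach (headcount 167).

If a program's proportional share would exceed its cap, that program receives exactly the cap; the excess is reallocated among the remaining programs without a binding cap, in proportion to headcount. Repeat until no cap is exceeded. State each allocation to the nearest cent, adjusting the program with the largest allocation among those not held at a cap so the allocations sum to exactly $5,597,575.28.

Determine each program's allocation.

Headcount total: 546.
Unconstrained shares: Thornfield Wellness 2,388,708.8649; Upper Mentoring 1,025,196.9377; Pioneer Youth 471,590.5914; Harbor Outreach 1,712,078.8860.
Cap binds for Thornfield Wellness ($1,170,470.00), Upper Mentoring ($574,110.00); residual $3,852,995.28 reallocated over remaining headcount 213.
Remaining shares: Pioneer Youth 832,102.2670 → $832,102.27; Harbor Outreach 3,020,893.0130 → $3,020,893.01.

Thornfield Wellness: $1,170,470.00 · Upper Mentoring: $574,110.00 · Pioneer Youth: $832,102.27 · Harbor Outreach: $3,020,893.01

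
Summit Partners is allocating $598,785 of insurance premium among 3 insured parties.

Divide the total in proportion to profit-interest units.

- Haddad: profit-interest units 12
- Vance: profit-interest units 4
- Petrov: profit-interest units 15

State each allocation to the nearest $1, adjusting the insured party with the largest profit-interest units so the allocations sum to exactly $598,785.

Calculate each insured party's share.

Haddad: $231,788 · Vance: $77,263 · Petrov: $289,734

Total profit-interest units = 12 + 4 + 15 = 31.
Proportional shares: Haddad 231,787.74; Vance 77,262.58; Petrov 289,734.68.
After rounding ($1): Haddad $231,788; Vance $77,263; Petrov $289,735. Sum = $598,786.
Difference $598,785 − $598,786 = −$1 applied to largest profit-interest units (Petrov): Petrov becomes $289,734.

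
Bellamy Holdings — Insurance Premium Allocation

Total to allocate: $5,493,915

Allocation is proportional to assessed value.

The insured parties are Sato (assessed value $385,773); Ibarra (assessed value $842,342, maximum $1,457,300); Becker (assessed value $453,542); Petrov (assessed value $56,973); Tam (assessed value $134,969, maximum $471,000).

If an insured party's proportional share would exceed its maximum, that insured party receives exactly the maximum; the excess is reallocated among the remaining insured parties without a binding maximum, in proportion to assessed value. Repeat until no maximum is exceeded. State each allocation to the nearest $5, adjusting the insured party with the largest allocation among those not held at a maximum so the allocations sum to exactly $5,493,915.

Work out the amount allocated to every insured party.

Total assessed value = 1,873,599.
Unconstrained shares: Sato 1,131,194.07; Ibarra 2,469,981.76; Becker 1,329,911.68; Petrov 167,060.73; Tam 395,766.76.
Capped: Ibarra ($1,457,300); balance $4,036,615 reallocated over remaining assessed value 1,031,257.
Capped: Tam ($471,000); balance $3,565,615 reallocated over remaining assessed value 896,288.
Remaining shares: Sato 1,534,683.04 → $1,534,685; Becker 1,804,281.84 → $1,804,280; Petrov 226,650.12 → $226,650.

Sato: $1,534,685; Ibarra: $1,457,300; Becker: $1,804,280; Petrov: $226,650; Tam: $471,000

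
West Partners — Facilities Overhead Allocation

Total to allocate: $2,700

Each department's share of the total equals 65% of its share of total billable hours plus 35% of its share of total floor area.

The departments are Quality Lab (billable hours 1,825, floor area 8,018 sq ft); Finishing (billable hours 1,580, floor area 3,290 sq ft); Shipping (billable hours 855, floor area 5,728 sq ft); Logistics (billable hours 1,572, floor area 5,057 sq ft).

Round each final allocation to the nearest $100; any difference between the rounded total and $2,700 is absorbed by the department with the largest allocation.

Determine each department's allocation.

Billable hours total 5,832; floor area total 22,093.
Combined weights (65% billable hours + 35% floor area): Quality Lab 0.3304; Finishing 0.2282; Shipping 0.1860; Logistics 0.2553.
Unrounded shares: Quality Lab 892.15; Finishing 616.19; Shipping 502.30; Logistics 689.36.
After rounding ($100): Quality Lab $900; Finishing $600; Shipping $500; Logistics $700. Sum = $2,700.
Rounded total matches; no reconciliation needed.

Quality Lab: $900 · Finishing: $600 · Shipping: $500 · Logistics: $700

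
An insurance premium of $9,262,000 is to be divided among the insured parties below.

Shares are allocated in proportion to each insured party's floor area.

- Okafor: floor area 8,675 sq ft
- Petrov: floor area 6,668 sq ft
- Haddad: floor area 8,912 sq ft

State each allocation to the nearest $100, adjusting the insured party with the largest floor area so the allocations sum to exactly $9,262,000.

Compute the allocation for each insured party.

Okafor: $3,312,600 · Petrov: $2,546,200 · Haddad: $3,403,200

Floor area total: 8,675 + 6,668 + 8,912 = 24,255.
Proportional shares: Okafor 3,312,630.39; Petrov 2,546,238.55; Haddad 3,403,131.07.
Rounded to nearest $100: Okafor $3,312,600; Petrov $2,546,200; Haddad $3,403,100. Sum = $9,261,900.
Difference $9,262,000 − $9,261,900 = +$100 applied to largest floor area (Haddad): Haddad becomes $3,403,200.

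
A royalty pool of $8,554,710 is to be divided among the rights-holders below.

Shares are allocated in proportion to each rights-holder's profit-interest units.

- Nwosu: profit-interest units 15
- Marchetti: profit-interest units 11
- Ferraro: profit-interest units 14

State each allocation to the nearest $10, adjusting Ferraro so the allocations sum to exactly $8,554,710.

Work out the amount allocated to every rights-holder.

Sum of profit-interest units: 40.
Proportional shares: Nwosu 15/40 × $8,554,710 = 3,208,016.25; Marchetti 11/40 × $8,554,710 = 2,352,545.25; Ferraro 14/40 × $8,554,710 = 2,994,148.50.
At nearest $10: Nwosu $3,208,020; Marchetti $2,352,550; Ferraro $2,994,150. Sum = $8,554,720.
Difference $8,554,710 − $8,554,720 = −$10 applied to Ferraro: Ferraro becomes $2,994,140.

Nwosu: $3,208,020 | Marchetti: $2,352,550 | Ferraro: $2,994,140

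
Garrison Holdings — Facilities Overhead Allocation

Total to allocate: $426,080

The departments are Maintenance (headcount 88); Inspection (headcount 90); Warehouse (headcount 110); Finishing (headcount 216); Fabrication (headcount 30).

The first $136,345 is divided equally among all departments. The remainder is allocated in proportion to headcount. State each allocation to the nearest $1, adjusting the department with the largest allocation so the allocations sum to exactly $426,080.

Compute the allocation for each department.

Maintenance: $75,016; Inspection: $76,101; Warehouse: $86,952; Finishing: $144,465; Fabrication: $43,546

$136,345 shared equally gives $27,269 per department.
Remainder $289,735 by headcount (total 534): Maintenance 47,746.59 → $47,747; Inspection 48,831.74 → $48,832; Warehouse 59,683.24 → $59,683; Finishing 117,196.18 → $117,196; Fabrication 16,277.25 → $16,277.
Totals: Maintenance $27,269 + $47,747 = $75,016; Inspection $27,269 + $48,832 = $76,101; Warehouse $27,269 + $59,683 = $86,952; Finishing $27,269 + $117,196 = $144,465; Fabrication $27,269 + $16,277 = $43,546.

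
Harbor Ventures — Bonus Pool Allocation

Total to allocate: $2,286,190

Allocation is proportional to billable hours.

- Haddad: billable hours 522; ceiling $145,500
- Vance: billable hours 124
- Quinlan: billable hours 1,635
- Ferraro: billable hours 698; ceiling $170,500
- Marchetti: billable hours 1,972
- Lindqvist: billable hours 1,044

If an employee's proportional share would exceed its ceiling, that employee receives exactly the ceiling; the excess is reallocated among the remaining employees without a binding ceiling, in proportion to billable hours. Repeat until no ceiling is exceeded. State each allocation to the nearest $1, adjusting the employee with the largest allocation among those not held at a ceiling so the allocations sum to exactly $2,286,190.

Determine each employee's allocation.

Haddad: $145,500 · Vance: $51,163 · Quinlan: $674,610 · Ferraro: $170,500 · Marchetti: $813,657 · Lindqvist: $430,760

Billable hours total: 5,995.
Pro-rata shares before constraints: Haddad 199,064.42; Vance 47,287.33; Quinlan 623,506.36; Ferraro 266,181.92; Marchetti 752,021.13; Lindqvist 398,128.83.
Held at cap: Haddad ($145,500), Ferraro ($170,500); remaining pool $1,970,190 reallocated over remaining billable hours 4,775.
Redistributed shares: Vance 51,163.05 → $51,163; Quinlan 674,609.56 → $674,610; Marchetti 813,657.52 → $813,658; Lindqvist 430,759.87 → $430,760.
Rounding difference −$1 applied to Marchetti → $813,657.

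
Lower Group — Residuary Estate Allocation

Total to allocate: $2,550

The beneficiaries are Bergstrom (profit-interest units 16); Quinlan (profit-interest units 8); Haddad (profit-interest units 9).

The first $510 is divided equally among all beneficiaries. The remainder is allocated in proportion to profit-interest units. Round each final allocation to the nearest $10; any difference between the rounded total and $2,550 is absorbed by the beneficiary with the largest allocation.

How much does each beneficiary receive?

Bergstrom: $1,160 | Quinlan: $660 | Haddad: $730

$510 shared equally gives $170 per beneficiary.
Remainder $2,040 by profit-interest units (total 33): Bergstrom 989.09 → $990; Quinlan 494.55 → $490; Haddad 556.36 → $560.
Totals: Bergstrom $170 + $990 = $1,160; Quinlan $170 + $490 = $660; Haddad $170 + $560 = $730.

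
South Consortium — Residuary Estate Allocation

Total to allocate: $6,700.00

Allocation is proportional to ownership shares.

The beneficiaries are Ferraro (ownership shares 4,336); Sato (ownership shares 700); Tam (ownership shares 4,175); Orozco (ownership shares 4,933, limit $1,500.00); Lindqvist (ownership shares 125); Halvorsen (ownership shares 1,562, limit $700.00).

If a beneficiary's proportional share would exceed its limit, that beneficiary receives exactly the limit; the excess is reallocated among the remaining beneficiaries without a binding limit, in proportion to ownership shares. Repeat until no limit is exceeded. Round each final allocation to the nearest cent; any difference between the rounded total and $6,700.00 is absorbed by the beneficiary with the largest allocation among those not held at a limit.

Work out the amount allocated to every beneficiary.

Sum of ownership shares: 15,831.
Proportional shares (ignoring caps): Ferraro 1,835.0831; Sato 296.2542; Tam 1,766.9446; Orozco 2,087.7456; Lindqvist 52.9025; Halvorsen 661.0701.
Cap binds for Orozco ($1,500.00); remaining pool $5,200.00 reallocated over remaining ownership shares 10,898.
Cap binds for Halvorsen ($700.00); remaining pool $4,500.00 reallocated over remaining ownership shares 9,336.
Remaining shares: Ferraro 2,089.9743 → $2,089.97; Sato 337.4036 → $337.40; Tam 2,012.3715 → $2,012.37; Lindqvist 60.2506 → $60.25.
Rounding difference +$0.01 applied to Ferraro → $2,089.98.

Ferraro: $2,089.98 · Sato: $337.40 · Tam: $2,012.37 · Orozco: $1,500.00 · Lindqvist: $60.25 · Halvorsen: $700.00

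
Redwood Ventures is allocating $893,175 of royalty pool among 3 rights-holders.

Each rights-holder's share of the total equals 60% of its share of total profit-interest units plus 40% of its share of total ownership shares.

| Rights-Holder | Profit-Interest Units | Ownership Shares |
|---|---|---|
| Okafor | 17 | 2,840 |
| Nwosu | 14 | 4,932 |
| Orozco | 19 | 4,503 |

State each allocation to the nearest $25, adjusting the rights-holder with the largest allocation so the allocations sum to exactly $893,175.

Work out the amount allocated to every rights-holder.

Okafor: $264,875 | Nwosu: $293,600 | Orozco: $334,700

Totals — profit-interest units 50, ownership shares 12,275.
Composite weights (60% profit-interest units + 40% ownership shares): Okafor 0.2965; Nwosu 0.3287; Orozco 0.3747.
Pro-rata amounts: Okafor 264,867.32; Nwosu 293,601.72; Orozco 334,705.96.
After rounding ($25): Okafor $264,875; Nwosu $293,600; Orozco $334,700. Sum = $893,175.
Rounded total matches; no reconciliation needed.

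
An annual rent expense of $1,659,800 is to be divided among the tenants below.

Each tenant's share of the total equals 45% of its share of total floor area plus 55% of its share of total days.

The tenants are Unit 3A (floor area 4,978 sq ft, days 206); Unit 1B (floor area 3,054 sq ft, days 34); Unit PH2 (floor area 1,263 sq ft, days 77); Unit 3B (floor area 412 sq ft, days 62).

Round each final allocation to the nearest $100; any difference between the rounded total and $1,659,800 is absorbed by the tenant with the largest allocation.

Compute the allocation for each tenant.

Unit 3A: $879,200 | Unit 1B: $316,900 | Unit PH2: $282,700 | Unit 3B: $181,000

Floor area total 9,707; days total 379.
Blended shares (45% floor area + 55% days): Unit 3A 0.5297; Unit 1B 0.1909; Unit PH2 0.1703; Unit 3B 0.1091.
Raw shares: Unit 3A 879,222.95; Unit 1B 316,886.71; Unit PH2 282,650.59; Unit 3B 181,039.75.
At nearest $100: Unit 3A $879,200; Unit 1B $316,900; Unit PH2 $282,700; Unit 3B $181,000. Sum = $1,659,800.
Rounded total matches; no reconciliation needed.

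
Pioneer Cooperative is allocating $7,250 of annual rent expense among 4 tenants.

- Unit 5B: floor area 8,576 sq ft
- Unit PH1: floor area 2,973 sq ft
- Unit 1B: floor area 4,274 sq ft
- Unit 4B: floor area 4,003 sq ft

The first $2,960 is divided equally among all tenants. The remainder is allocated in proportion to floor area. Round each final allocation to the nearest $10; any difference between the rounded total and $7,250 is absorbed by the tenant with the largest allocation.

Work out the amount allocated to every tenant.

Unit 5B: $2,600; Unit PH1: $1,380; Unit 1B: $1,660; Unit 4B: $1,610

First tranche $2,960 split equally: $740 each.
Remainder $4,290 by floor area (total 19,826): Unit 5B 1,855.70 → $1,860; Unit PH1 643.31 → $640; Unit 1B 924.82 → $920; Unit 4B 866.18 → $870.
Totals: Unit 5B $740 + $1,860 = $2,600; Unit PH1 $740 + $640 = $1,380; Unit 1B $740 + $920 = $1,660; Unit 4B $740 + $870 = $1,610.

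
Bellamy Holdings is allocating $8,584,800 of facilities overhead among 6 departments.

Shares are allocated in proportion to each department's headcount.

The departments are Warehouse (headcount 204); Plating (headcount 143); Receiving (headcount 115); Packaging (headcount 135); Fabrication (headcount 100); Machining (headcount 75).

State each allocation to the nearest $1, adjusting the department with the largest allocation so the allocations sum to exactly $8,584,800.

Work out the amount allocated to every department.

Warehouse: $2,268,521; Plating: $1,590,190; Receiving: $1,278,824; Packaging: $1,501,228; Fabrication: $1,112,021; Machining: $834,016

Total headcount = 772.
Pro-rata amounts: Warehouse 204/772 × $8,584,800 = 2,268,522.28; Plating 143/772 × $8,584,800 = 1,590,189.64; Receiving 115/772 × $8,584,800 = 1,278,823.83; Packaging 135/772 × $8,584,800 = 1,501,227.98; Fabrication 100/772 × $8,584,800 = 1,112,020.73; Machining 75/772 × $8,584,800 = 834,015.54.
At nearest $1: Warehouse $2,268,522; Plating $1,590,190; Receiving $1,278,824; Packaging $1,501,228; Fabrication $1,112,021; Machining $834,016. Sum = $8,584,801.
Difference $8,584,800 − $8,584,801 = −$1 applied to largest allocation (Warehouse): Warehouse becomes $2,268,521.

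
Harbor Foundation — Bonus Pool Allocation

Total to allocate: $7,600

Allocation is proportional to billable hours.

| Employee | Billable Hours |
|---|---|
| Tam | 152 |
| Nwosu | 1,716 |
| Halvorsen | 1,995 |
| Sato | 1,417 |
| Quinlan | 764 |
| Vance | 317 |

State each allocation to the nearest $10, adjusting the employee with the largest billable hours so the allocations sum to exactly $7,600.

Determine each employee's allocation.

Combined billable hours = 6,361.
Proportional shares: Tam 152/6,361 × $7,600 = 181.61; Nwosu 1,716/6,361 × $7,600 = 2,050.24; Halvorsen 1,995/6,361 × $7,600 = 2,383.59; Sato 1,417/6,361 × $7,600 = 1,693.00; Quinlan 764/6,361 × $7,600 = 912.81; Vance 317/6,361 × $7,600 = 378.75.
At nearest $10: Tam $180; Nwosu $2,050; Halvorsen $2,380; Sato $1,690; Quinlan $910; Vance $380. Sum = $7,590.
Difference $7,600 − $7,590 = +$10 applied to largest billable hours (Halvorsen): Halvorsen becomes $2,390.

Tam: $180 | Nwosu: $2,050 | Halvorsen: $2,390 | Sato: $1,690 | Quinlan: $910 | Vance: $380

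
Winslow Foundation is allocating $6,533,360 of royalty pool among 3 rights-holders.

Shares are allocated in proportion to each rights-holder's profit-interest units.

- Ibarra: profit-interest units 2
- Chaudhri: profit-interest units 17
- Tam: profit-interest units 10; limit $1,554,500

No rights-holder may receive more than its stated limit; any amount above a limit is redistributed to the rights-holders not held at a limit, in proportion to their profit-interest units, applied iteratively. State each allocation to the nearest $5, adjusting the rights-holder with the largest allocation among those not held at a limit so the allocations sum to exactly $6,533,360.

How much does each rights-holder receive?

Total profit-interest units = 29.
Proportional shares (ignoring caps): Ibarra 450,576.55; Chaudhri 3,829,900.69; Tam 2,252,882.76.
Held at cap: Tam ($1,554,500); residual $4,978,860 reallocated over remaining profit-interest units 19.
Remaining shares: Ibarra 524,090.53 → $524,090; Chaudhri 4,454,769.47 → $4,454,770.

Ibarra: $524,090 · Chaudhri: $4,454,770 · Tam: $1,554,500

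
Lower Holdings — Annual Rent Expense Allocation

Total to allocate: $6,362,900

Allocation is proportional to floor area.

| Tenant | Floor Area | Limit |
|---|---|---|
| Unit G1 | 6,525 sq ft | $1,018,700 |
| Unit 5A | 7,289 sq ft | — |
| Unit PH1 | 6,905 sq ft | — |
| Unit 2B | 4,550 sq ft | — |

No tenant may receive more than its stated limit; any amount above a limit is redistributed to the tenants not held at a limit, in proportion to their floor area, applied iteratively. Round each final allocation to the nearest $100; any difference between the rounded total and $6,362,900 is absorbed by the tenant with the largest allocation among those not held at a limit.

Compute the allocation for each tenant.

Combined floor area = 25,269.
Proportional shares (ignoring caps): Unit G1 1,643,037.81; Unit 5A 1,835,418.03; Unit PH1 1,738,724.31; Unit 2B 1,145,719.85.
Held at cap: Unit G1 ($1,018,700); balance $5,344,200 reallocated over remaining floor area 18,744.
Redistributed shares: Unit 5A 2,078,204.96 → $2,078,200; Unit PH1 1,968,720.71 → $1,968,700; Unit 2B 1,297,274.33 → $1,297,300.

Unit G1: $1,018,700 · Unit 5A: $2,078,200 · Unit PH1: $1,968,700 · Unit 2B: $1,297,300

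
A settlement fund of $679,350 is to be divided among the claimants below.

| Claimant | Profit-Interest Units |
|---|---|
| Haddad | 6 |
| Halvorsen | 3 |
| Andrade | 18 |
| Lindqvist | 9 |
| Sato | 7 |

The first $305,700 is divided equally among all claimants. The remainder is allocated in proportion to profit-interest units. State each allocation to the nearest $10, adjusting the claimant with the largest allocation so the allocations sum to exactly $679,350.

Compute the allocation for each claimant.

Haddad: $113,280 · Halvorsen: $87,210 · Andrade: $217,540 · Lindqvist: $139,350 · Sato: $121,970

$305,700 shared equally gives $61,140 per claimant.
Remainder $373,650 by profit-interest units (total 43): Haddad 52,137.21 → $52,140; Halvorsen 26,068.60 → $26,070; Andrade 156,411.63 → $156,410; Lindqvist 78,205.81 → $78,210; Sato 60,826.74 → $60,830.
Rounding difference −$10 on remainder applied to Andrade.
Totals: Haddad $61,140 + $52,140 = $113,280; Halvorsen $61,140 + $26,070 = $87,210; Andrade $61,140 + $156,400 = $217,540; Lindqvist $61,140 + $78,210 = $139,350; Sato $61,140 + $60,830 = $121,970.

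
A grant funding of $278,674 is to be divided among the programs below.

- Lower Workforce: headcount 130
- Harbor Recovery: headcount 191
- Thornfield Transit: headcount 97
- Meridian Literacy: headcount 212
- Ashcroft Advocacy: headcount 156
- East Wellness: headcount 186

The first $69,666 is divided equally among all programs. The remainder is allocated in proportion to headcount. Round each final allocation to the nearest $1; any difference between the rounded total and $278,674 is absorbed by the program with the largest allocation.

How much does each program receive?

$69,666 shared equally gives $11,611 per program.
Remainder $209,008 by headcount (total 972): Lower Workforce 27,953.74 → $27,954; Harbor Recovery 41,070.502 → $41,071; Thornfield Transit 20,857.79 → $20,858; Meridian Literacy 45,586.11 → $45,586; Ashcroft Advocacy 33,544.49 → $33,544; East Wellness 39,995.36 → $39,995.
Totals: Lower Workforce $11,611 + $27,954 = $39,565; Harbor Recovery $11,611 + $41,071 = $52,682; Thornfield Transit $11,611 + $20,858 = $32,469; Meridian Literacy $11,611 + $45,586 = $57,197; Ashcroft Advocacy $11,611 + $33,544 = $45,155; East Wellness $11,611 + $39,995 = $51,606.

Lower Workforce: $39,565 · Harbor Recovery: $52,682 · Thornfield Transit: $32,469 · Meridian Literacy: $57,197 · Ashcroft Advocacy: $45,155 · East Wellness: $51,606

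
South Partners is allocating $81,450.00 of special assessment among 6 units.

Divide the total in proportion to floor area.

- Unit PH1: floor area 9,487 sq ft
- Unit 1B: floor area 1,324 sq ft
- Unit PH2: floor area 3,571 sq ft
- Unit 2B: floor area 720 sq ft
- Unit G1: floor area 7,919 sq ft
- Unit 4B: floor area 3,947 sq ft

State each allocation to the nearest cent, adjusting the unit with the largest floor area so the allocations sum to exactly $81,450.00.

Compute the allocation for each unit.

Floor area total: 9,487 + 1,324 + 3,571 + 720 + 7,919 + 3,947 = 26,968.
Unrounded shares: Unit PH1 28,653.0759; Unit 1B 3,998.8060; Unit PH2 10,785.2992; Unit 2B 2,174.5773; Unit G1 23,917.3298; Unit 4B 11,920.9118.
At nearest cent: Unit PH1 $28,653.08; Unit 1B $3,998.81; Unit PH2 $10,785.30; Unit 2B $2,174.58; Unit G1 $23,917.33; Unit 4B $11,920.91. Sum = $81,450.01.
Difference $81,450.00 − $81,450.01 = −$0.01 applied to largest floor area (Unit PH1): Unit PH1 becomes $28,653.07.

Unit PH1: $28,653.07 · Unit 1B: $3,998.81 · Unit PH2: $10,785.30 · Unit 2B: $2,174.58 · Unit G1: $23,917.33 · Unit 4B: $11,920.91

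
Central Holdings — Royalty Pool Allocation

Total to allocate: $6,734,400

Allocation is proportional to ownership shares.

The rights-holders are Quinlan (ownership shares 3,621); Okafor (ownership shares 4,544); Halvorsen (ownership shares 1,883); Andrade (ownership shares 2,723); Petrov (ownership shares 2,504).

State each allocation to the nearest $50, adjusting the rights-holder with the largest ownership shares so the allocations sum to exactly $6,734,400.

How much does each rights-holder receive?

Quinlan: $1,596,400 · Okafor: $2,003,400 · Halvorsen: $830,150 · Andrade: $1,200,500 · Petrov: $1,103,950

Ownership shares total: 3,621 + 4,544 + 1,883 + 2,723 + 2,504 = 15,275.
Unrounded shares: Quinlan 1,596,416.52; Okafor 2,003,346.23; Halvorsen 830,171.86; Andrade 1,200,508.75; Petrov 1,103,956.64.
At nearest $50: Quinlan $1,596,400; Okafor $2,003,350; Halvorsen $830,150; Andrade $1,200,500; Petrov $1,103,950. Sum = $6,734,350.
Difference $6,734,400 − $6,734,350 = +$50 applied to largest ownership shares (Okafor): Okafor becomes $2,003,400.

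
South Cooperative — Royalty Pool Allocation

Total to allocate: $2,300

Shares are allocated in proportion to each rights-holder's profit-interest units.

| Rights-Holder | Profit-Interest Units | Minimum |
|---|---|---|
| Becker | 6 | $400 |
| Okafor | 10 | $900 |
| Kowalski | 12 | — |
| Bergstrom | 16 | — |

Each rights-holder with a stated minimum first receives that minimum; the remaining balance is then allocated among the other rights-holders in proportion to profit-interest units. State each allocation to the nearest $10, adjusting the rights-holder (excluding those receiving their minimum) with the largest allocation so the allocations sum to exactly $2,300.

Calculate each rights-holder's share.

Becker: $400 | Okafor: $900 | Kowalski: $430 | Bergstrom: $570

Minimums first: Becker $400; Okafor $900. Residual $1,000.
Residual split over remaining profit-interest units 28: Kowalski 428.57 → $430; Bergstrom 571.43 → $570.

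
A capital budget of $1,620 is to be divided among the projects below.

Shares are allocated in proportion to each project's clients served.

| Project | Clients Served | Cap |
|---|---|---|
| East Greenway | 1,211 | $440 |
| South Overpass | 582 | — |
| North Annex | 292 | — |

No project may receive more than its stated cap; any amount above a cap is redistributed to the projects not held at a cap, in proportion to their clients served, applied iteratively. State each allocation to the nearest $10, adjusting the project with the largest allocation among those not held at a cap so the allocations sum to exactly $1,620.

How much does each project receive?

Clients served total: 2,085.
Pro-rata shares before constraints: East Greenway 940.92; South Overpass 452.20; North Annex 226.88.
Held at cap: East Greenway ($440); remaining pool $1,180 reallocated over remaining clients served 874.
Redistributed shares: South Overpass 785.77 → $790; North Annex 394.23 → $390.

East Greenway: $440 · South Overpass: $790 · North Annex: $390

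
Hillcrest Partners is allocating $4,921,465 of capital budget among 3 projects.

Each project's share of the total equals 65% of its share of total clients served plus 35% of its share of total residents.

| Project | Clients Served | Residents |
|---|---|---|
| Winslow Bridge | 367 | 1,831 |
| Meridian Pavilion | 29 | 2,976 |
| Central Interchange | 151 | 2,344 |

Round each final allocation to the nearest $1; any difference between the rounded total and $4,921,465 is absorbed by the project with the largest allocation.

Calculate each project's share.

Winslow Bridge: $2,587,326 · Meridian Pavilion: $886,448 · Central Interchange: $1,447,691

Clients served total 547; residents total 7,151.
Composite weights (65% clients served + 35% residents): Winslow Bridge 0.5257; Meridian Pavilion 0.1801; Central Interchange 0.2942.
Pro-rata amounts: Winslow Bridge 2,587,326.70; Meridian Pavilion 886,447.61; Central Interchange 1,447,690.69.
Rounded to nearest $1: Winslow Bridge $2,587,327; Meridian Pavilion $886,448; Central Interchange $1,447,691. Sum = $4,921,466.
Difference $4,921,465 − $4,921,466 = −$1 applied to largest allocation (Winslow Bridge): Winslow Bridge becomes $2,587,326.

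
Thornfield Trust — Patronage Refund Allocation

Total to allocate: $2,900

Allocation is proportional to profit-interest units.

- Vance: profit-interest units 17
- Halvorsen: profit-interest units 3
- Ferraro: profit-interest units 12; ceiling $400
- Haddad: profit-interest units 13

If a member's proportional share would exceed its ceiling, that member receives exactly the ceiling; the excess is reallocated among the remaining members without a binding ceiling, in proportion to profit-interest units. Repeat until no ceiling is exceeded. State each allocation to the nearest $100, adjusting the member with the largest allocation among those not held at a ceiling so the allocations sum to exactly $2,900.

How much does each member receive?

Total profit-interest units = 45.
Unconstrained shares: Vance 1,095.56; Halvorsen 193.33; Ferraro 773.33; Haddad 837.78.
Capped: Ferraro ($400); residual $2,500 reallocated over remaining profit-interest units 33.
Redistributed shares: Vance 1,287.88 → $1,300; Halvorsen 227.27 → $200; Haddad 984.85 → $1,000.

Vance: $1,300 · Halvorsen: $200 · Ferraro: $400 · Haddad: $1,000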